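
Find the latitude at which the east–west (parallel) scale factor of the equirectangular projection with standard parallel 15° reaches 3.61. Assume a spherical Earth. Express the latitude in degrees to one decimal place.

74.5°

With standard parallel φ₀ = 15°, the equirectangular projection gives x = Rλ cos φ₀, y = Rφ, so h = 1 and k = cos 15° / cos φ.
k = cos φ₀ / cos φ = 3.61  ⇒  cos φ = cos 15° / 3.61 = 0.2676.
φ = arccos(0.2676) ≈ 74.5°.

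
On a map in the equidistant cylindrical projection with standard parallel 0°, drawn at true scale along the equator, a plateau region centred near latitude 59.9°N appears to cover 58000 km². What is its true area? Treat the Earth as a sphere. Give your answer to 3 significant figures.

29100 km²

In the plate carrée (x = Rλ, y = Rφ), meridians are true-scale (h = 1) and parallels are stretched by k = sec φ.
Areal scale = h·k = 1 × sec φ; at 59.9°, h = 1.000, k = 1.994, so h·k = 1.994.
True area = apparent / (areal scale) = 58000 / 1.994 ≈ 29100 km².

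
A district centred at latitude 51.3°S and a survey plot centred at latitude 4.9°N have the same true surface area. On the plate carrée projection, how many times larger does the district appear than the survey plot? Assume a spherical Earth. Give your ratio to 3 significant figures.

In the plate carrée (x = Rλ, y = Rφ), meridians are true-scale (h = 1) and parallels are stretched by k = sec φ.
Areal scale at 51.3°: h·k = 1.000 × 1.599 = 1.599.
Areal scale at 4.9°: h·k = 1.000 × 1.004 = 1.004.
Ratio = 1.599/1.004 ≈ 1.59.

1.59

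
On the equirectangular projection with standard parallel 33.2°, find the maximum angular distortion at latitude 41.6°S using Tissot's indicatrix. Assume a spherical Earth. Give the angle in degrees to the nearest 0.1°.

6.4°

The equidistant cylindrical projection with φ₀ = 33.2° has h = 1 (meridians true) and k = cos φ₀ / cos φ along parallels.
At 41.6°: h = 1.000, k = 1.119; principal scales a = 1.119, b = 1.000.
sin(ω/2) = (a − b)/(a + b) = 0.1190/2.119 = 0.05615, so ω = 2 arcsin(0.05615) ≈ 6.4°.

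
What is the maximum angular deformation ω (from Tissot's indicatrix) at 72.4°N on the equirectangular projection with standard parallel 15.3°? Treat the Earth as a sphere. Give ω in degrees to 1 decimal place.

With standard parallel φ₀ = 15.3°, the equirectangular projection gives x = Rλ cos φ₀, y = Rφ, so h = 1 and k = cos 15.3° / cos φ.
At 72.4°: h = 1.000, k = 3.190; principal scales a = 3.190, b = 1.000.
sin(ω/2) = (a − b)/(a + b) = 2.190/4.190 = 0.5227, so ω = 2 arcsin(0.5227) ≈ 63.0°.

63.0°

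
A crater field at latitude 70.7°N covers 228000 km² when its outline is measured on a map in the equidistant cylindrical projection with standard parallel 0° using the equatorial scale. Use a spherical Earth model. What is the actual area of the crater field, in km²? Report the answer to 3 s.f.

75400 km²

For the equirectangular projection with φ₀ = 0 (plate carrée), h = 1 along meridians and k = sec φ along parallels.
Areal scale = h·k = 1 × sec φ; at 70.7°, h = 1.000, k = 3.026, so h·k = 3.026.
True area = apparent / (areal scale) = 228000 / 3.026 ≈ 75400 km².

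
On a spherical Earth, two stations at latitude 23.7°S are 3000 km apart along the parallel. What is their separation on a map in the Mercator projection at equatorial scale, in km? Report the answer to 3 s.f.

3280 km

Mercator is conformal, so the point scale is isotropic: h = k = sec φ = 1/cos φ.
Along the parallel, k = sec 23.7° = 1/0.9157 = 1.092.
Map distance = 3000 × 1.092 ≈ 3280 km.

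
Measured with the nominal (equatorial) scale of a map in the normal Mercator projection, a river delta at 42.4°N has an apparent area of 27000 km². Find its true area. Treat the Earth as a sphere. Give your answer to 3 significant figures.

14700 km²

Mercator is conformal, so the point scale is isotropic: h = k = sec φ = 1/cos φ.
Areal scale = k² = sec²φ = 1/cos²(42.4°) = 1/0.7385² = 1.834.
True area = apparent / (areal scale) = 27000 / 1.834 ≈ 14700 km².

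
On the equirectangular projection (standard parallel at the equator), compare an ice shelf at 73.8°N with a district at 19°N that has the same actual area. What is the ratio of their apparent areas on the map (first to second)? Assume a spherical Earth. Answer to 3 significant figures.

In the plate carrée (x = Rλ, y = Rφ), meridians are true-scale (h = 1) and parallels are stretched by k = sec φ.
Areal scale at 73.8°: h·k = 1.000 × 3.584 = 3.584.
Areal scale at 19°: h·k = 1.000 × 1.058 = 1.058.
Ratio = 3.584/1.058 ≈ 3.39.

3.39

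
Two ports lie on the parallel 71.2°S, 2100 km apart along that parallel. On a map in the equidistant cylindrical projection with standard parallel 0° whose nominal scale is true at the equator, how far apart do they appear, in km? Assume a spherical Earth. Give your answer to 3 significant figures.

Plate carrée maps x = Rλ, y = Rφ. The meridian scale is h = 1 and the parallel scale is k = 1/cos φ = sec φ.
Along the parallel, k = sec 71.2° = 1/0.3223 = 3.103.
Map distance = 2100 × 3.103 ≈ 6520 km.

6520 km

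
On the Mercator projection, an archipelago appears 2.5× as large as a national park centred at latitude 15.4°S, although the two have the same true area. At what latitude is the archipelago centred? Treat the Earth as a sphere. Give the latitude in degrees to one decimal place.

Mercator areal scale is sec²φ, so apparent-area ratio = sec²φ₁ / sec²φ₂ = cos²φ₂ / cos²φ₁.
cos²φ₂ / cos²φ₁ = 2.5  ⇒  cos φ₁ = cos 15.4° / √2.5 = 0.9641/1.581 = 0.6097.
φ₁ = arccos(0.6097) ≈ 52.4°.

52.4°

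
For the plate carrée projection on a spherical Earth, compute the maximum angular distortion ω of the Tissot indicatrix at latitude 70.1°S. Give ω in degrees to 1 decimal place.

For the equirectangular projection with φ₀ = 0 (plate carrée), h = 1 along meridians and k = sec φ along parallels.
At 70.1°: h = 1.000, k = 2.938; principal scales a = 2.938, b = 1.000.
sin(ω/2) = (a − b)/(a + b) = 1.938/3.938 = 0.4921, so ω = 2 arcsin(0.4921) ≈ 59.0°.

59.0°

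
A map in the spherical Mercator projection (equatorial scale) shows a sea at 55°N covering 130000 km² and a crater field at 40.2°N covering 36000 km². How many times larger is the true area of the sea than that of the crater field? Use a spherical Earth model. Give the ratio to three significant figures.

2.04

On Mercator the areal scale is sec²φ, so true area = apparent × cos²φ.
True area of sea: 130000 × cos²(55°) = 130000 × 0.3290 = 42770 km².
True area of crater field: 36000 × cos²(40.2°) = 36000 × 0.5834 = 21000 km².
Ratio = 42770 / 21000 ≈ 2.04.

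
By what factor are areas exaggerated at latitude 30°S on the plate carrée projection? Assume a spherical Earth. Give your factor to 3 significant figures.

In the plate carrée (x = Rλ, y = Rφ), meridians are true-scale (h = 1) and parallels are stretched by k = sec φ.
Areal scale = h·k = 1 × sec φ; at 30°, h = 1.000, k = 1.155, so h·k = 1.155.

1.15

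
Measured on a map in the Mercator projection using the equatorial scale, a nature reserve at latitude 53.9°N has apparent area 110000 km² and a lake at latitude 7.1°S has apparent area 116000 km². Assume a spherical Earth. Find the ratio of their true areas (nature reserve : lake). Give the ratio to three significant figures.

0.334

Since Mercator area scale is 1/cos²φ, the true area equals the apparent area multiplied by cos²φ.
True area of nature reserve: 110000 × cos²(53.9°) = 110000 × 0.3472 = 38190 km².
True area of lake: 116000 × cos²(7.1°) = 116000 × 0.9847 = 114200 km².
Ratio = 38190 / 114200 ≈ 0.334.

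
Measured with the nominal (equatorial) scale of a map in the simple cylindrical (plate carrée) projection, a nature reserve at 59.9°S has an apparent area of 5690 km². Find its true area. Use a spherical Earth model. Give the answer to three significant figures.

2850 km²

For the equirectangular projection with φ₀ = 0 (plate carrée), h = 1 along meridians and k = sec φ along parallels.
Areal scale = h·k = 1 × sec φ; at 59.9°, h = 1.000, k = 1.994, so h·k = 1.994.
True area = apparent / (areal scale) = 5690 / 1.994 ≈ 2850 km².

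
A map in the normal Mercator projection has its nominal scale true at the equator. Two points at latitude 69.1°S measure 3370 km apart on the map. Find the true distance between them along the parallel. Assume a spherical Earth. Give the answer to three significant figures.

1200 km

For Mercator, h = k = sec φ (a conformal cylindrical projection has a single point scale, 1/cos φ).
Along the parallel at 69.1°, map distances are exaggerated by k = sec 69.1° = 2.803.
True distance = 3370 / 2.803 = 3370 × cos 69.1° ≈ 1200 km.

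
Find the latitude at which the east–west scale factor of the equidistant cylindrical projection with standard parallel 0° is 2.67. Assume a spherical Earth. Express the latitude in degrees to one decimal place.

Plate carrée: h = 1, k = sec φ along parallels.
sec φ = 2.67  ⇒  cos φ = 0.3745  ⇒  φ ≈ 68.0°.

68.0°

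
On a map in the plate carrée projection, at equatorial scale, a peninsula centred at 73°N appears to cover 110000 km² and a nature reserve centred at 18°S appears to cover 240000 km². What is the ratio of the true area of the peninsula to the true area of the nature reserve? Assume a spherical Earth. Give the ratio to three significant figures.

0.141

On the plate carrée, areal scale = h·k = 1 × sec φ, so true area = apparent × cos φ.
True area of peninsula: 110000 × cos(73°) = 110000 × 0.2924 = 32160 km².
True area of nature reserve: 240000 × cos(18°) = 240000 × 0.9511 = 228300 km².
Ratio = 32160 / 228300 ≈ 0.141.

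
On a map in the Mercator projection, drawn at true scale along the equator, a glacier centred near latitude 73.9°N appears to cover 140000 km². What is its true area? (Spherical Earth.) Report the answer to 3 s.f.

10800 km²

Mercator is conformal, so the point scale is isotropic: h = k = sec φ = 1/cos φ.
Areal scale = k² = sec²φ = 1/cos²(73.9°) = 1/0.2773² = 13.00.
True area = apparent / (areal scale) = 140000 / 13.00 ≈ 10800 km².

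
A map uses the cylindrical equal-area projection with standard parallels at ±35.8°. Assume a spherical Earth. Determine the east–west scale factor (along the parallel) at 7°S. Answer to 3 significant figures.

0.817

A cylindrical equal-area projection with standard parallel φ₀ has meridian scale h = cos φ / cos φ₀ and parallel scale k = cos φ₀ / cos φ (so areas are preserved, h·k = 1).
k = cos 35.8° / cos 7° = 0.8111/0.9925 = 0.8172.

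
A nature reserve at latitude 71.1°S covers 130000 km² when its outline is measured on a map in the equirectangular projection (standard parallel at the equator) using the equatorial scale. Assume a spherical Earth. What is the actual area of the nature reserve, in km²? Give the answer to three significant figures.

In the plate carrée (x = Rλ, y = Rφ), meridians are true-scale (h = 1) and parallels are stretched by k = sec φ.
Areal scale = h·k = 1 × sec φ; at 71.1°, h = 1.000, k = 3.087, so h·k = 3.087.
True area = apparent / (areal scale) = 130000 / 3.087 ≈ 42100 km².

42100 km²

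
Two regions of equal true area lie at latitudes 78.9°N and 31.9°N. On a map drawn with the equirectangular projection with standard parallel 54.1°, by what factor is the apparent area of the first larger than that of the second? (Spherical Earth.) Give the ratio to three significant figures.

4.41

In the equirectangular projection with standard parallel φ₀ = 54.1° (x = Rλ cos φ₀, y = Rφ), meridians are true-scale (h = 1) and the parallel scale is k = cos φ₀ / cos φ.
Areal scale at 78.9°: h·k = 1.000 × 3.046 = 3.046.
Areal scale at 31.9°: h·k = 1.000 × 0.6907 = 0.6907.
Ratio = 3.046/0.6907 ≈ 4.41.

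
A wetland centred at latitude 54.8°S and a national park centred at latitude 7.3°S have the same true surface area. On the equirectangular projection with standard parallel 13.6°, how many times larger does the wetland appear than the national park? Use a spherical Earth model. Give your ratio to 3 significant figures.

In the equirectangular projection with standard parallel φ₀ = 13.6° (x = Rλ cos φ₀, y = Rφ), meridians are true-scale (h = 1) and the parallel scale is k = cos φ₀ / cos φ.
Areal scale at 54.8°: h·k = 1.000 × 1.686 = 1.686.
Areal scale at 7.3°: h·k = 1.000 × 0.9799 = 0.9799.
Ratio = 1.686/0.9799 ≈ 1.72.

1.72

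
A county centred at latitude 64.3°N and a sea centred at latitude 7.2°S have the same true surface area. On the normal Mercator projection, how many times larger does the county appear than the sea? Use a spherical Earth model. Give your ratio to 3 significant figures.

5.23

Mercator is conformal with k = sec φ, so areal scale = k² = sec²φ.
At 64.3°: sec²(64.3°) = 1/0.4337² = 5.317.
At 7.2°: sec²(7.2°) = 1/0.9921² = 1.016.
Ratio = 5.317/1.016 = cos²(7.2°)/cos²(64.3°) ≈ 5.23.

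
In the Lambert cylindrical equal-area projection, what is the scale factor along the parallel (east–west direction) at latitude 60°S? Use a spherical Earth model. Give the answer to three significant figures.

The Lambert cylindrical equal-area projection is the cylindrical equal-area projection with its standard parallel at the equator (φ₀ = 0). For cylindrical equal-area with standard parallel φ₀, h = cos φ / cos φ₀ and k = cos φ₀ / cos φ, so h·k = 1.
k = cos 0° / cos 60° = 1.000/0.5000 = 2.000.

2.00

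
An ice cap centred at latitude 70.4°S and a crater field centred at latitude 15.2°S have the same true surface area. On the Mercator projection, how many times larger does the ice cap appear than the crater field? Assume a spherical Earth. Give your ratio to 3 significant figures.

8.28

Mercator is conformal with k = sec φ, so areal scale = k² = sec²φ.
At 70.4°: sec²(70.4°) = 1/0.3355² = 8.887.
At 15.2°: sec²(15.2°) = 1/0.9650² = 1.074.
Ratio = 8.887/1.074 = cos²(15.2°)/cos²(70.4°) ≈ 8.28.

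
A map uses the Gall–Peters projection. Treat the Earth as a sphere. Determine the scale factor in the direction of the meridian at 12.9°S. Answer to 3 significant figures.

1.38

The Gall–Peters projection is cylindrical equal-area with φ₀ = 45°. A cylindrical equal-area projection with standard parallel φ₀ has meridian scale h = cos φ / cos φ₀ and parallel scale k = cos φ₀ / cos φ (so areas are preserved, h·k = 1).
h = cos 12.9° / cos 45° = 0.9748/0.7071 = 1.379.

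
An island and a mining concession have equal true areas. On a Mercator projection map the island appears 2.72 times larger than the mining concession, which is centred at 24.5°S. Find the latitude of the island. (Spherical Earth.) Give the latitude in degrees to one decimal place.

On Mercator, (apparent₁)/(apparent₂) = sec²φ₁ / sec²φ₂ when true areas are equal.
cos²φ₂ / cos²φ₁ = 2.72  ⇒  cos φ₁ = cos 24.5° / √2.72 = 0.9100/1.649 = 0.5517.
φ₁ = arccos(0.5517) ≈ 56.5°.

56.5°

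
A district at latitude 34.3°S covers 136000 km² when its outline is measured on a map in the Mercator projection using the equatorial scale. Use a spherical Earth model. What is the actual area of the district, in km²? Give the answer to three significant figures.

92800 km²

For Mercator, h = k = sec φ (a conformal cylindrical projection has a single point scale, 1/cos φ).
Areal scale = k² = sec²φ = 1/cos²(34.3°) = 1/0.8261² = 1.465.
True area = apparent / (areal scale) = 136000 / 1.465 ≈ 92800 km².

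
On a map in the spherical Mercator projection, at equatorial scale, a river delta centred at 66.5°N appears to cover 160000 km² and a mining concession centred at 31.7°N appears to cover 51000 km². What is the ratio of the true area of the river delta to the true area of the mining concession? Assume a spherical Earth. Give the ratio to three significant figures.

Mercator's areal exaggeration is sec²φ; hence true area = (apparent area) · cos²φ.
True area of river delta: 160000 × cos²(66.5°) = 160000 × 0.1590 = 25440 km².
True area of mining concession: 51000 × cos²(31.7°) = 51000 × 0.7239 = 36920 km².
Ratio = 25440 / 36920 ≈ 0.689.

0.689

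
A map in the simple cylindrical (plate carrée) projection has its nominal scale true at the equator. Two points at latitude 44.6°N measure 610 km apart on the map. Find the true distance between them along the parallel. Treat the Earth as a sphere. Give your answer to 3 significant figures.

For the equirectangular projection with φ₀ = 0 (plate carrée), h = 1 along meridians and k = sec φ along parallels.
Along the parallel at 44.6°, map distances are exaggerated by k = sec 44.6° = 1.404.
True distance = 610 / 1.404 = 610 × cos 44.6° ≈ 434 km.

434 km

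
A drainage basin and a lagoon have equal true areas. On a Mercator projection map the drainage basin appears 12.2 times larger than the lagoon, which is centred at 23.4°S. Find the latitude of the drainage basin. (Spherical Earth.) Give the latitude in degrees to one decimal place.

On Mercator, (apparent₁)/(apparent₂) = sec²φ₁ / sec²φ₂ when true areas are equal.
cos²φ₂ / cos²φ₁ = 12.2  ⇒  cos φ₁ = cos 23.4° / √12.2 = 0.9178/3.493 = 0.2628.
φ₁ = arccos(0.2628) ≈ 74.8°.

74.8°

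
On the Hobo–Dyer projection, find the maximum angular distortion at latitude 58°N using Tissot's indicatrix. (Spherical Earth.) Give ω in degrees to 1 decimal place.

45.0°

Hobo–Dyer is a cylindrical equal-area projection with standard parallels at ±37.5°. For cylindrical equal-area with standard parallel φ₀, h = cos φ / cos φ₀ and k = cos φ₀ / cos φ, so h·k = 1.
At 58°: h = 0.6679, k = 1.497; principal scales a = 1.497, b = 0.6679.
sin(ω/2) = (a − b)/(a + b) = 0.8292/2.165 = 0.3830, so ω = 2 arcsin(0.3830) ≈ 45.0°.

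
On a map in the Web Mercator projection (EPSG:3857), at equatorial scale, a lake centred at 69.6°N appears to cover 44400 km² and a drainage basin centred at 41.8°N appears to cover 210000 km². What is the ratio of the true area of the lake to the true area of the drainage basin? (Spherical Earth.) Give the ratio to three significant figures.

0.0462

Mercator's areal exaggeration is sec²φ; hence true area = (apparent area) · cos²φ.
True area of lake: 44400 × cos²(69.6°) = 44400 × 0.1215 = 5395 km².
True area of drainage basin: 210000 × cos²(41.8°) = 210000 × 0.5557 = 116700 km².
Ratio = 5395 / 116700 ≈ 0.0462.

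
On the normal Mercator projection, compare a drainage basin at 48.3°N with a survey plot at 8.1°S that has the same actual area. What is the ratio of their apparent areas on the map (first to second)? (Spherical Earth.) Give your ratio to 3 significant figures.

Mercator is conformal with k = sec φ, so areal scale = k² = sec²φ.
At 48.3°: sec²(48.3°) = 1/0.6652² = 2.260.
At 8.1°: sec²(8.1°) = 1/0.9900² = 1.020.
Ratio = 2.260/1.020 = cos²(8.1°)/cos²(48.3°) ≈ 2.21.

2.21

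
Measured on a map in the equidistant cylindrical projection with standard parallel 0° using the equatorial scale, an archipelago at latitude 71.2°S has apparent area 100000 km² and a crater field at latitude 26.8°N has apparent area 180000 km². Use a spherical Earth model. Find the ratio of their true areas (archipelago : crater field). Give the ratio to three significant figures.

Plate carrée has h = 1 and k = sec φ, giving areal scale sec φ; true area = (apparent area) · cos φ.
True area of archipelago: 100000 × cos(71.2°) = 100000 × 0.3223 = 32230 km².
True area of crater field: 180000 × cos(26.8°) = 180000 × 0.8926 = 160700 km².
Ratio = 32230 / 160700 ≈ 0.201.

0.201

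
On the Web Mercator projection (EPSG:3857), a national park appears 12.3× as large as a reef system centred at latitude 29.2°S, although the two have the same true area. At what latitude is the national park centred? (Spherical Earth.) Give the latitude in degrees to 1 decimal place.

On Mercator, (apparent₁)/(apparent₂) = sec²φ₁ / sec²φ₂ when true areas are equal.
cos²φ₂ / cos²φ₁ = 12.3  ⇒  cos φ₁ = cos 29.2° / √12.3 = 0.8729/3.507 = 0.2489.
φ₁ = arccos(0.2489) ≈ 75.6°.

75.6°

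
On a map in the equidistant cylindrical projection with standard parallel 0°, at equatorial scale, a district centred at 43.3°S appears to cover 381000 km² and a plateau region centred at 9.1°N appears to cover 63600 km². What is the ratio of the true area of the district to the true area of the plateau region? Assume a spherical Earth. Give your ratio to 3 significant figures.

On the plate carrée, areal scale = h·k = 1 × sec φ, so true area = apparent × cos φ.
True area of district: 381000 × cos(43.3°) = 381000 × 0.7278 = 277300 km².
True area of plateau region: 63600 × cos(9.1°) = 63600 × 0.9874 = 62800 km².
Ratio = 277300 / 62800 ≈ 4.42.

4.42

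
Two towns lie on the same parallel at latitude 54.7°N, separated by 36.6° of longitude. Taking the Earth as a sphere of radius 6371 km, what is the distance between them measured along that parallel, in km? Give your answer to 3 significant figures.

2350 km

Arc length along a parallel = R cos φ · Δλ (with Δλ in radians).
= 6371 × cos 54.7° × (36.6° × π/180) = 6371 × 0.5779 × 0.6388 ≈ 2350 km.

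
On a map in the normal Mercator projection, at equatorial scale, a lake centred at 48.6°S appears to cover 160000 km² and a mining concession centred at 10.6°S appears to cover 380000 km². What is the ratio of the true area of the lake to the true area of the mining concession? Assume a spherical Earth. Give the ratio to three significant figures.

0.191

On Mercator the areal scale is sec²φ, so true area = apparent × cos²φ.
True area of lake: 160000 × cos²(48.6°) = 160000 × 0.4373 = 69970 km².
True area of mining concession: 380000 × cos²(10.6°) = 380000 × 0.9662 = 367100 km².
Ratio = 69970 / 367100 ≈ 0.191.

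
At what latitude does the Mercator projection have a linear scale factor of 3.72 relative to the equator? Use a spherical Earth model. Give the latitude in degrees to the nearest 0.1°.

74.4°

Mercator scale is k = sec φ = 1/cos φ.
1/cos φ = 3.72  ⇒  cos φ = 0.2688  ⇒  φ = arccos(0.2688) ≈ 74.4°.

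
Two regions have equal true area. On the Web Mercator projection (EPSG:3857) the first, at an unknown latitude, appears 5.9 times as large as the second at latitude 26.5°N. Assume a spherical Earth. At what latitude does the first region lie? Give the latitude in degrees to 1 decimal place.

On Mercator, (apparent₁)/(apparent₂) = sec²φ₁ / sec²φ₂ when true areas are equal.
cos²φ₂ / cos²φ₁ = 5.9  ⇒  cos φ₁ = cos 26.5° / √5.9 = 0.8949/2.429 = 0.3684.
φ₁ = arccos(0.3684) ≈ 68.4°.

68.4°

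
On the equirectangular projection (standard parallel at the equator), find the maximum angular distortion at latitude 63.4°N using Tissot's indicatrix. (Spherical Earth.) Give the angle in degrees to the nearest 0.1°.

44.8°

Plate carrée maps x = Rλ, y = Rφ. The meridian scale is h = 1 and the parallel scale is k = 1/cos φ = sec φ.
At 63.4°: h = 1.000, k = 2.233; principal scales a = 2.233, b = 1.000.
sin(ω/2) = (a − b)/(a + b) = 1.233/3.233 = 0.3814, so ω = 2 arcsin(0.3814) ≈ 44.8°.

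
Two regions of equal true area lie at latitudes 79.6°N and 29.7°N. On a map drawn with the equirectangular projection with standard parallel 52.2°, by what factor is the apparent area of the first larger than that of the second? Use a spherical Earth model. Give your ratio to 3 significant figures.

4.81

The equidistant cylindrical projection with φ₀ = 52.2° has h = 1 (meridians true) and k = cos φ₀ / cos φ along parallels.
Areal scale at 79.6°: h·k = 1.000 × 3.395 = 3.395.
Areal scale at 29.7°: h·k = 1.000 × 0.7056 = 0.7056.
Ratio = 3.395/0.7056 ≈ 4.81.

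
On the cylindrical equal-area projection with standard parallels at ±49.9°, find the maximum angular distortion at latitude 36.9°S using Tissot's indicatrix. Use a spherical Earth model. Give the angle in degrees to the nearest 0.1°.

24.6°

A cylindrical equal-area projection with standard parallel φ₀ has meridian scale h = cos φ / cos φ₀ and parallel scale k = cos φ₀ / cos φ (so areas are preserved, h·k = 1).
At 36.9°: h = 1.242, k = 0.8055; principal scales a = 1.242, b = 0.8055.
sin(ω/2) = (a − b)/(a + b) = 0.4360/2.047 = 0.2130, so ω = 2 arcsin(0.2130) ≈ 24.6°.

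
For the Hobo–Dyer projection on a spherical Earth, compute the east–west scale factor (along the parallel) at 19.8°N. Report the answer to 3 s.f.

The Hobo–Dyer projection is cylindrical equal-area with φ₀ = 37.5°. For cylindrical equal-area with standard parallel φ₀, h = cos φ / cos φ₀ and k = cos φ₀ / cos φ, so h·k = 1.
k = cos 37.5° / cos 19.8° = 0.7934/0.9409 = 0.8432.

0.843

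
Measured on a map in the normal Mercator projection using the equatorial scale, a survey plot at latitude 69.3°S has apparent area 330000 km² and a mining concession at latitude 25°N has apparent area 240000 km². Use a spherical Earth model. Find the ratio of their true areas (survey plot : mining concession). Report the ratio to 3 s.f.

Mercator's areal exaggeration is sec²φ; hence true area = (apparent area) · cos²φ.
True area of survey plot: 330000 × cos²(69.3°) = 330000 × 0.1249 = 41230 km².
True area of mining concession: 240000 × cos²(25°) = 240000 × 0.8214 = 197100 km².
Ratio = 41230 / 197100 ≈ 0.209.

0.209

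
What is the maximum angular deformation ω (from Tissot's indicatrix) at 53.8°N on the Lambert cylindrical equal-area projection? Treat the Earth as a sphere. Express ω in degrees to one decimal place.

57.7°

The Lambert cylindrical equal-area projection is the cylindrical equal-area projection with its standard parallel at the equator (φ₀ = 0). For cylindrical equal-area with standard parallel φ₀, h = cos φ / cos φ₀ and k = cos φ₀ / cos φ, so h·k = 1.
At 53.8°: h = 0.5906, k = 1.693; principal scales a = 1.693, b = 0.5906.
sin(ω/2) = (a − b)/(a + b) = 1.103/2.284 = 0.4828, so ω = 2 arcsin(0.4828) ≈ 57.7°.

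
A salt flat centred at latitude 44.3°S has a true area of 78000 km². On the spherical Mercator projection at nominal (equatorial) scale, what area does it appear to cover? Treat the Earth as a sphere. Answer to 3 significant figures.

152000 km²

Mercator is conformal, so the point scale is isotropic: h = k = sec φ = 1/cos φ.
Areal scale = k² = sec²φ = 1/cos²(44.3°) = 1/0.7157² = 1.952.
Apparent area = 78000 × 1.952 ≈ 152000 km².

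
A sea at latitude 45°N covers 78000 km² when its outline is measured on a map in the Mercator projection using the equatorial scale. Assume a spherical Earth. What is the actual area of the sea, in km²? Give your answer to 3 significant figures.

The Mercator projection is conformal; its linear scale factor is the same in every direction and equals sec φ = 1/cos φ.
Areal scale = k² = sec²φ = 1/cos²(45°) = 1/0.7071² = 2.000.
True area = apparent / (areal scale) = 78000 / 2.000 ≈ 39000 km².

39000 km²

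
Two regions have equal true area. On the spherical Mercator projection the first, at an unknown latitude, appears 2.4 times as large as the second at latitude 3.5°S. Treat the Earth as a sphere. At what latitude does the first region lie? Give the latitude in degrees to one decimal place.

For equal true areas on Mercator, apparent areas scale as sec²φ, so the ratio is cos²φ₂ / cos²φ₁.
cos²φ₂ / cos²φ₁ = 2.4  ⇒  cos φ₁ = cos 3.5° / √2.4 = 0.9981/1.549 = 0.6443.
φ₁ = arccos(0.6443) ≈ 49.9°.

49.9°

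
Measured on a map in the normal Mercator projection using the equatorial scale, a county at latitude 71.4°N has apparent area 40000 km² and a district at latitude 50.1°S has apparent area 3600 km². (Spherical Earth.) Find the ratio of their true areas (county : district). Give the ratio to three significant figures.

Mercator's areal exaggeration is sec²φ; hence true area = (apparent area) · cos²φ.
True area of county: 40000 × cos²(71.4°) = 40000 × 0.1017 = 4069 km².
True area of district: 3600 × cos²(50.1°) = 3600 × 0.4115 = 1481 km².
Ratio = 4069 / 1481 ≈ 2.75.

2.75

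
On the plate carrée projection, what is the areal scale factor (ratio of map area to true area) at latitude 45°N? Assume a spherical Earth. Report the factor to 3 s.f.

1.41

For the equirectangular projection with φ₀ = 0 (plate carrée), h = 1 along meridians and k = sec φ along parallels.
Areal scale = h·k = 1 × sec φ; at 45°, h = 1.000, k = 1.414, so h·k = 1.414.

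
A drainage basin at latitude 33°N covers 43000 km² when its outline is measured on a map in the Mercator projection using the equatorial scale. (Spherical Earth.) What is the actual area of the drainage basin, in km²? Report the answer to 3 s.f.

30200 km²

The Mercator projection is conformal; its linear scale factor is the same in every direction and equals sec φ = 1/cos φ.
Areal scale = k² = sec²φ = 1/cos²(33°) = 1/0.8387² = 1.422.
True area = apparent / (areal scale) = 43000 / 1.422 ≈ 30200 km².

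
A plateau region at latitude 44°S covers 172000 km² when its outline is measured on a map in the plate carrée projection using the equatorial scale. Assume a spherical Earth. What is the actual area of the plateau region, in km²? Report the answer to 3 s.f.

For the equirectangular projection with φ₀ = 0 (plate carrée), h = 1 along meridians and k = sec φ along parallels.
Areal scale = h·k = 1 × sec φ; at 44°, h = 1.000, k = 1.390, so h·k = 1.390.
True area = apparent / (areal scale) = 172000 / 1.390 ≈ 124000 km².

124000 km²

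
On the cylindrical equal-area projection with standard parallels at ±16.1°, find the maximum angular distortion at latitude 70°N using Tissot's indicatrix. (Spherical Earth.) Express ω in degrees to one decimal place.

101.6°

A cylindrical equal-area projection with standard parallel φ₀ has meridian scale h = cos φ / cos φ₀ and parallel scale k = cos φ₀ / cos φ (so areas are preserved, h·k = 1).
At 70°: h = 0.3560, k = 2.809; principal scales a = 2.809, b = 0.3560.
sin(ω/2) = (a − b)/(a + b) = 2.453/3.165 = 0.7751, so ω = 2 arcsin(0.7751) ≈ 101.6°.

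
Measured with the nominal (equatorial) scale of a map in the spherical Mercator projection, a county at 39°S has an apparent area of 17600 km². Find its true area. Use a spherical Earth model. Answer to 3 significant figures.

Mercator is conformal, so the point scale is isotropic: h = k = sec φ = 1/cos φ.
Areal scale = k² = sec²φ = 1/cos²(39°) = 1/0.7771² = 1.656.
True area = apparent / (areal scale) = 17600 / 1.656 ≈ 10600 km².

10600 km²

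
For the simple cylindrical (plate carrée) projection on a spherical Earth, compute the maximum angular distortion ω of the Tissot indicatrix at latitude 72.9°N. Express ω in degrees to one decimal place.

66.1°

For the equirectangular projection with φ₀ = 0 (plate carrée), h = 1 along meridians and k = sec φ along parallels.
At 72.9°: h = 1.000, k = 3.401; principal scales a = 3.401, b = 1.000.
sin(ω/2) = (a − b)/(a + b) = 2.401/4.401 = 0.5455, so ω = 2 arcsin(0.5455) ≈ 66.1°.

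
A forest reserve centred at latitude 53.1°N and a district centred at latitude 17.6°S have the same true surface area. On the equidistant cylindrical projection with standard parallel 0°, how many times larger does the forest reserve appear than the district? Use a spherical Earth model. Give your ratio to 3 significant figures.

In the plate carrée (x = Rλ, y = Rφ), meridians are true-scale (h = 1) and parallels are stretched by k = sec φ.
Areal scale at 53.1°: h·k = 1.000 × 1.666 = 1.666.
Areal scale at 17.6°: h·k = 1.000 × 1.049 = 1.049.
Ratio = 1.666/1.049 ≈ 1.59.

1.59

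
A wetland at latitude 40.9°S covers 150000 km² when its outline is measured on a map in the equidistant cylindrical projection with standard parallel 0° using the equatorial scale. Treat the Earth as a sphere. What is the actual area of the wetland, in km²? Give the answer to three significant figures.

113000 km²

Plate carrée maps x = Rλ, y = Rφ. The meridian scale is h = 1 and the parallel scale is k = 1/cos φ = sec φ.
Areal scale = h·k = 1 × sec φ; at 40.9°, h = 1.000, k = 1.323, so h·k = 1.323.
True area = apparent / (areal scale) = 150000 / 1.323 ≈ 113000 km².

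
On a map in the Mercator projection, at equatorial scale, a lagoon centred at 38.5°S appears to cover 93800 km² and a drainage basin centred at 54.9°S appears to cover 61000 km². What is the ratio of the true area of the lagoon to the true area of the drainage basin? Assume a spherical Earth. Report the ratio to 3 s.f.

2.85

Mercator's areal exaggeration is sec²φ; hence true area = (apparent area) · cos²φ.
True area of lagoon: 93800 × cos²(38.5°) = 93800 × 0.6125 = 57450 km².
True area of drainage basin: 61000 × cos²(54.9°) = 61000 × 0.3306 = 20170 km².
Ratio = 57450 / 20170 ≈ 2.85.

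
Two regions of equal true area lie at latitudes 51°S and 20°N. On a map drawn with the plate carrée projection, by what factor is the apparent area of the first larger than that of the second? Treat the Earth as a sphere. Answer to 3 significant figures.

For the equirectangular projection with φ₀ = 0 (plate carrée), h = 1 along meridians and k = sec φ along parallels.
Areal scale at 51°: h·k = 1.000 × 1.589 = 1.589.
Areal scale at 20°: h·k = 1.000 × 1.064 = 1.064.
Ratio = 1.589/1.064 ≈ 1.49.

1.49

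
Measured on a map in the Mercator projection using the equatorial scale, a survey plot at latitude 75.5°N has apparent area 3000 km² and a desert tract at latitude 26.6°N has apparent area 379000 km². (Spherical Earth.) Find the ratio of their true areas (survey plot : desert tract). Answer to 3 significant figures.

0.000621

Since Mercator area scale is 1/cos²φ, the true area equals the apparent area multiplied by cos²φ.
True area of survey plot: 3000 × cos²(75.5°) = 3000 × 0.06269 = 188.1 km².
True area of desert tract: 379000 × cos²(26.6°) = 379000 × 0.7995 = 303000 km².
Ratio = 188.1 / 303000 ≈ 0.000621.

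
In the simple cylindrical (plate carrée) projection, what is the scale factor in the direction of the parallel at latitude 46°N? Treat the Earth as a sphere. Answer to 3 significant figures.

1.44

Plate carrée maps x = Rλ, y = Rφ. The meridian scale is h = 1 and the parallel scale is k = 1/cos φ = sec φ.
k = 1/cos 46° = 1/0.6947 = 1.440.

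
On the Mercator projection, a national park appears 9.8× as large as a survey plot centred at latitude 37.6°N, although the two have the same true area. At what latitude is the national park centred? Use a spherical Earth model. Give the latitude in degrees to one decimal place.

For equal true areas on Mercator, apparent areas scale as sec²φ, so the ratio is cos²φ₂ / cos²φ₁.
cos²φ₂ / cos²φ₁ = 9.8  ⇒  cos φ₁ = cos 37.6° / √9.8 = 0.7923/3.130 = 0.2531.
φ₁ = arccos(0.2531) ≈ 75.3°.

75.3°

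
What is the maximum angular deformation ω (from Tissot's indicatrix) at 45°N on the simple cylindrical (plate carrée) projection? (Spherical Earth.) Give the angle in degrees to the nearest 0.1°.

Plate carrée maps x = Rλ, y = Rφ. The meridian scale is h = 1 and the parallel scale is k = 1/cos φ = sec φ.
At 45°: h = 1.000, k = 1.414; principal scales a = 1.414, b = 1.000.
sin(ω/2) = (a − b)/(a + b) = 0.4142/2.414 = 0.1716, so ω = 2 arcsin(0.1716) ≈ 19.8°.

19.8°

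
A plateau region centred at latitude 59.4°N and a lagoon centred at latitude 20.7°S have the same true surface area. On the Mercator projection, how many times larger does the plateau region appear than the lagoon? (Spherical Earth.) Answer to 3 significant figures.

3.38

On Mercator, area is exaggerated by sec²φ = 1/cos²φ.
At 59.4°: sec²(59.4°) = 1/0.5090² = 3.859.
At 20.7°: sec²(20.7°) = 1/0.9354² = 1.143.
Ratio = 3.859/1.143 = cos²(20.7°)/cos²(59.4°) ≈ 3.38.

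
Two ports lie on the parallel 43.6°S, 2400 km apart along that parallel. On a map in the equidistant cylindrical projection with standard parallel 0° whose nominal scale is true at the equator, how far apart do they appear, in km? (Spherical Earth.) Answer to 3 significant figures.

3310 km

In the plate carrée (x = Rλ, y = Rφ), meridians are true-scale (h = 1) and parallels are stretched by k = sec φ.
Along the parallel, k = sec 43.6° = 1/0.7242 = 1.381.
Map distance = 2400 × 1.381 ≈ 3310 km.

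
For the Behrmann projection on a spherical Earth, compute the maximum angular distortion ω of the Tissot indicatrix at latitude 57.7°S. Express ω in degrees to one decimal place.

Behrmann is a cylindrical equal-area projection with standard parallels at ±30°. A cylindrical equal-area projection with standard parallel φ₀ has meridian scale h = cos φ / cos φ₀ and parallel scale k = cos φ₀ / cos φ (so areas are preserved, h·k = 1).
At 57.7°: h = 0.6170, k = 1.621; principal scales a = 1.621, b = 0.6170.
sin(ω/2) = (a − b)/(a + b) = 1.004/2.238 = 0.4485, so ω = 2 arcsin(0.4485) ≈ 53.3°.

53.3°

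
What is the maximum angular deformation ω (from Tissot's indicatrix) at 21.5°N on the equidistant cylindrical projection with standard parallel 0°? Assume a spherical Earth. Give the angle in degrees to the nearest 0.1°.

Plate carrée maps x = Rλ, y = Rφ. The meridian scale is h = 1 and the parallel scale is k = 1/cos φ = sec φ.
At 21.5°: h = 1.000, k = 1.075; principal scales a = 1.075, b = 1.000.
sin(ω/2) = (a − b)/(a + b) = 0.07479/2.075 = 0.03605, so ω = 2 arcsin(0.03605) ≈ 4.1°.

4.1°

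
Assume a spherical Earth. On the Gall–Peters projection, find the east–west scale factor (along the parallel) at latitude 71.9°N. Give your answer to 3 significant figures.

2.28

The Gall–Peters projection is cylindrical equal-area with φ₀ = 45°. A cylindrical equal-area projection with standard parallel φ₀ has meridian scale h = cos φ / cos φ₀ and parallel scale k = cos φ₀ / cos φ (so areas are preserved, h·k = 1).
k = cos 45° / cos 71.9° = 0.7071/0.3107 = 2.276.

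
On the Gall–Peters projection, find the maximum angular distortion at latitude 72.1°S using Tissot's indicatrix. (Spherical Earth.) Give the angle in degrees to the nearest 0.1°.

86.0°

The Gall–Peters projection is cylindrical equal-area with φ₀ = 45°. For cylindrical equal-area with standard parallel φ₀, h = cos φ / cos φ₀ and k = cos φ₀ / cos φ, so h·k = 1.
At 72.1°: h = 0.4347, k = 2.301; principal scales a = 2.301, b = 0.4347.
sin(ω/2) = (a − b)/(a + b) = 1.866/2.735 = 0.6822, so ω = 2 arcsin(0.6822) ≈ 86.0°.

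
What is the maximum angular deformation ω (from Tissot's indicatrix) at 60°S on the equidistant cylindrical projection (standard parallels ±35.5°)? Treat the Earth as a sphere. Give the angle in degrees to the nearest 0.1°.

27.7°

The equidistant cylindrical projection with φ₀ = 35.5° has h = 1 (meridians true) and k = cos φ₀ / cos φ along parallels.
At 60°: h = 1.000, k = 1.628; principal scales a = 1.628, b = 1.000.
sin(ω/2) = (a − b)/(a + b) = 0.6282/2.628 = 0.2390, so ω = 2 arcsin(0.2390) ≈ 27.7°.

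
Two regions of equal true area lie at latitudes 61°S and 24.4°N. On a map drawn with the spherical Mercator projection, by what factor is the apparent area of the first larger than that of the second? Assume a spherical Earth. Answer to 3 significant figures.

3.53

On Mercator, area is exaggerated by sec²φ = 1/cos²φ.
At 61°: sec²(61°) = 1/0.4848² = 4.255.
At 24.4°: sec²(24.4°) = 1/0.9107² = 1.206.
Ratio = 4.255/1.206 = cos²(24.4°)/cos²(61°) ≈ 3.53.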